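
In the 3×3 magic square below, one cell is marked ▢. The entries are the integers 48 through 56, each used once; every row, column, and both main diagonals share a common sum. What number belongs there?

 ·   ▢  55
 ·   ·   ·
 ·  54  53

50

The entries are 48 through 56, which sum to 468, so each line sums to 468/3 = 156.
The remaining cell in row 3 is (3,1) = 156 − 107 = 49.
From column 3, 156 − (55 + 53) gives (2,3) = 48.
Using anti-diagonal: 55 + 49 + ? → (2,2) = 156 − 104 = 52.
Row 2 must total 156; the given cells sum to 100, so (2,1) = 56.
Using column 1: 56 + 49 + ? → (1,1) = 156 − 105 = 51.
Column 2 must total 156; the given cells sum to 106, so (1,2) = 50.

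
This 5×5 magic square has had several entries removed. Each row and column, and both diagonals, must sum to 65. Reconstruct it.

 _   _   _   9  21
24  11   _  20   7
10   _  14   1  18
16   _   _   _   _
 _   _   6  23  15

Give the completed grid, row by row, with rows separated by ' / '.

13 5 17 9 21 / 24 11 3 20 7 / 10 22 14 1 18 / 16 8 25 12 4 / 2 19 6 23 15

Row 2 needs 65; the known cells sum to 62, so (2,3) = 3.
Using row 3: 10 + 14 + 1 + 18 + ? → (3,2) = 65 − 43 = 22.
Column 4 must total 65; the given cells sum to 53, so (4,4) = 12.
From column 5, 65 − (21 + 7 + 18 + 15) gives (4,5) = 4.
Main diagonal needs 65; the known cells sum to 52, so (1,1) = 13.
Using column 1: 13 + 24 + 10 + 16 + ? → (5,1) = 65 − 63 = 2.
From anti-diagonal, 65 − (21 + 20 + 14 + 2) gives (4,2) = 8.
From row 4, 65 − (16 + 8 + 12 + 4) gives (4,3) = 25.
Row 5: 2 + 6 + 23 + 15 + ? = 65, so (5,2) = 19.
The remaining cell in column 2 is (1,2) = 65 − 60 = 5.
The remaining cell in column 3 is (1,3) = 65 − 48 = 17.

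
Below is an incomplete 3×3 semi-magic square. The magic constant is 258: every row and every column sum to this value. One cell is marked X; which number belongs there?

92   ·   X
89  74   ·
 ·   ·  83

Row 2: 89 + 74 + ? = 258, so (2,3) = 95.
Column 1 must total 258; the given cells sum to 181, so (3,1) = 77.
Column 3 must total 258; the given cells sum to 178, so (1,3) = 80.

80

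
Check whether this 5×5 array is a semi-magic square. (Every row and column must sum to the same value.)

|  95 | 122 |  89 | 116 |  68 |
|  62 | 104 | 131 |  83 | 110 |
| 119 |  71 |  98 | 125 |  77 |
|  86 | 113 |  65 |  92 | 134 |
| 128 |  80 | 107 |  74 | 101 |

Yes

Row 1: 95 + 122 + 89 + 116 + 68 = 490.
Row 2: 62 + 104 + 131 + 83 + 110 = 490.
Row 3: 119 + 71 + 98 + 125 + 77 = 490.
Row 4: 86 + 113 + 65 + 92 + 134 = 490.
Row 5: 128 + 80 + 107 + 74 + 101 = 490.
Column 1: 95 + 62 + 119 + 86 + 128 = 490.
Column 2: 122 + 104 + 71 + 113 + 80 = 490.
Column 3: 89 + 131 + 98 + 65 + 107 = 490.
Column 4: 116 + 83 + 125 + 92 + 74 = 490.
Column 5: 68 + 110 + 77 + 134 + 101 = 490.
All lines sum to 490.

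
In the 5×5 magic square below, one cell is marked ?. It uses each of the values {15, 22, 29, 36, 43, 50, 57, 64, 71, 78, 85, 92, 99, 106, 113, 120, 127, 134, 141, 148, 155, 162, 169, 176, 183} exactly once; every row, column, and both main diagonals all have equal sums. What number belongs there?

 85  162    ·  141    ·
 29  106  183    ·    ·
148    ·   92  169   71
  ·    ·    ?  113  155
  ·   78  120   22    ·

36

The 25 entries sum to 2475, so each line sums to 2475/5 = 495.
Row 3 needs 495; the known cells sum to 480, so (3,2) = 15.
Using column 2: 162 + 106 + 15 + 78 + ? → (4,2) = 495 − 361 = 134.
The remaining cell in column 4 is (2,4) = 495 − 445 = 50.
Using main diagonal: 85 + 106 + 92 + 113 + ? → (5,5) = 495 − 396 = 99.
The remaining cell in row 2 is (2,5) = 495 − 368 = 127.
The remaining cell in row 5 is (5,1) = 495 − 319 = 176.
From column 1, 495 − (85 + 29 + 148 + 176) gives (4,1) = 57.
Column 5: 127 + 71 + 155 + 99 + ? = 495, so (1,5) = 43.
Row 1: 85 + 162 + 141 + 43 + ? = 495, so (1,3) = 64.
Row 4: 57 + 134 + 113 + 155 + ? = 495, so (4,3) = 36.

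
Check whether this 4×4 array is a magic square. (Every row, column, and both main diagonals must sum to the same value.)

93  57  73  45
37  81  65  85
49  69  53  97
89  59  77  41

Row 1: 93 + 57 + 73 + 45 = 268.
Row 2: 37 + 81 + 65 + 85 = 268.
Row 3: 49 + 69 + 53 + 97 = 268.
Row 4: 89 + 59 + 77 + 41 = 266.
Column 1: 93 + 37 + 49 + 89 = 268.
Column 2: 57 + 81 + 69 + 59 = 266.
Column 3: 73 + 65 + 53 + 77 = 268.
Column 4: 45 + 85 + 97 + 41 = 268.
Main diagonal: 93 + 81 + 53 + 41 = 268.
Anti-diagonal: 45 + 65 + 69 + 89 = 268.

No — column 2 sums to 266 but column 1 sums to 268.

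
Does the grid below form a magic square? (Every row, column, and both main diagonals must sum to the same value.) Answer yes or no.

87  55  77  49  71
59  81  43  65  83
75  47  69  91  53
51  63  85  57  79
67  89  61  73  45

No — row 1 sums to 339 but row 2 sums to 331.

Row 1: 87 + 55 + 77 + 49 + 71 = 339.
Row 2: 59 + 81 + 43 + 65 + 83 = 331.
Row 3: 75 + 47 + 69 + 91 + 53 = 335.
Row 4: 51 + 63 + 85 + 57 + 79 = 335.
Row 5: 67 + 89 + 61 + 73 + 45 = 335.
Column 1: 87 + 59 + 75 + 51 + 67 = 339.
Column 2: 55 + 81 + 47 + 63 + 89 = 335.
Column 3: 77 + 43 + 69 + 85 + 61 = 335.
Column 4: 49 + 65 + 91 + 57 + 73 = 335.
Column 5: 71 + 83 + 53 + 79 + 45 = 331.
Main diagonal: 87 + 81 + 69 + 57 + 45 = 339.
Anti-diagonal: 71 + 65 + 69 + 63 + 67 = 335.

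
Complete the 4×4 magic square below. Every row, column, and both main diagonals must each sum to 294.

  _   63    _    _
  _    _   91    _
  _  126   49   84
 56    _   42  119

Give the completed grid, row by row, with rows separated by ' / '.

98 63 112 21 / 105 28 91 70 / 35 126 49 84 / 56 77 42 119

Row 3: 126 + 49 + 84 + ? = 294, so (3,1) = 35.
Using row 4: 56 + 42 + 119 + ? → (4,2) = 294 − 217 = 77.
From column 2, 294 − (63 + 126 + 77) gives (2,2) = 28.
Using column 3: 91 + 49 + 42 + ? → (1,3) = 294 − 182 = 112.
Main diagonal: 28 + 49 + 119 + ? = 294, so (1,1) = 98.
The remaining cell in anti-diagonal is (1,4) = 294 − 273 = 21.
The remaining cell in column 1 is (2,1) = 294 − 189 = 105.
Column 4 must total 294; the given cells sum to 224, so (2,4) = 70.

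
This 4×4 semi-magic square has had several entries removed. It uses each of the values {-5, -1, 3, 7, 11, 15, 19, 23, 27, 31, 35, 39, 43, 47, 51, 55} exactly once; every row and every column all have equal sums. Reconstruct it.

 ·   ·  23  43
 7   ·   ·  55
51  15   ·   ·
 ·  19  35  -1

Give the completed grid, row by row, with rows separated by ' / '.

-5 39 23 43 / 7 27 11 55 / 51 15 31 3 / 47 19 35 -1

The 16 entries sum to 400, so each line sums to 400/4 = 100.
From row 4, 100 − (19 + 35 + (-1)) gives (4,1) = 47.
Column 1 needs 100; the known cells sum to 105, so (1,1) = -5.
Column 4 needs 100; the known cells sum to 97, so (3,4) = 3.
From row 1, 100 − (-5 + 23 + 43) gives (1,2) = 39.
Row 3 must total 100; the given cells sum to 69, so (3,3) = 31.
Column 2 needs 100; the known cells sum to 73, so (2,2) = 27.
Column 3: 23 + 31 + 35 + ? = 100, so (2,3) = 11.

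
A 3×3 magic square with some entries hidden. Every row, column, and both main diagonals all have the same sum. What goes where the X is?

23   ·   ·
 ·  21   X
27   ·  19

Main diagonal is complete and sums to 63; that is the magic constant.
Row 3 needs 63; the known cells sum to 46, so (3,2) = 17.
The remaining cell in column 1 is (2,1) = 63 − 50 = 13.
Column 2 needs 63; the known cells sum to 38, so (1,2) = 25.
From anti-diagonal, 63 − (21 + 27) gives (1,3) = 15.
Row 2 must total 63; the given cells sum to 34, so (2,3) = 29.

29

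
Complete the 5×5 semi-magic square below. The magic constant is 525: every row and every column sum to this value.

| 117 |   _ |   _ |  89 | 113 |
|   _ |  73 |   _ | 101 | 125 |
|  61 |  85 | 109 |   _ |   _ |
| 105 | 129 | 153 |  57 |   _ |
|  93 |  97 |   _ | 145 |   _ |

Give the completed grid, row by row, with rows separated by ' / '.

Using row 4: 105 + 129 + 153 + 57 + ? → (4,5) = 525 − 444 = 81.
Column 1: 117 + 61 + 105 + 93 + ? = 525, so (2,1) = 149.
The remaining cell in column 2 is (1,2) = 525 − 384 = 141.
Column 4: 89 + 101 + 57 + 145 + ? = 525, so (3,4) = 133.
Row 1: 117 + 141 + 89 + 113 + ? = 525, so (1,3) = 65.
Row 2: 149 + 73 + 101 + 125 + ? = 525, so (2,3) = 77.
Row 3 must total 525; the given cells sum to 388, so (3,5) = 137.
Using column 3: 65 + 77 + 109 + 153 + ? → (5,3) = 525 − 404 = 121.
Column 5: 113 + 125 + 137 + 81 + ? = 525, so (5,5) = 69.

117 141 65 89 113 / 149 73 77 101 125 / 61 85 109 133 137 / 105 129 153 57 81 / 93 97 121 145 69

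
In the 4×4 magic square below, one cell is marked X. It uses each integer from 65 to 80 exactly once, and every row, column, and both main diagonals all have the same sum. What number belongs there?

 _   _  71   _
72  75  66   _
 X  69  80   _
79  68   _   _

The entries are 65 through 80, which sum to 1160, so each line sums to 1160/4 = 290.
Using row 2: 72 + 75 + 66 + ? → (2,4) = 290 − 213 = 77.
Column 2: 75 + 69 + 68 + ? = 290, so (1,2) = 78.
Column 3 needs 290; the known cells sum to 217, so (4,3) = 73.
The remaining cell in anti-diagonal is (1,4) = 290 − 214 = 76.
The remaining cell in row 1 is (1,1) = 290 − 225 = 65.
Row 4: 79 + 68 + 73 + ? = 290, so (4,4) = 70.
The remaining cell in column 1 is (3,1) = 290 − 216 = 74.

74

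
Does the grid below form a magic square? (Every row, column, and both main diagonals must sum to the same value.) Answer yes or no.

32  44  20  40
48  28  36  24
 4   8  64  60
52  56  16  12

Yes

Row 1: 32 + 44 + 20 + 40 = 136.
Row 2: 48 + 28 + 36 + 24 = 136.
Row 3: 4 + 8 + 64 + 60 = 136.
Row 4: 52 + 56 + 16 + 12 = 136.
Column 1: 32 + 48 + 4 + 52 = 136.
Column 2: 44 + 28 + 8 + 56 = 136.
Column 3: 20 + 36 + 64 + 16 = 136.
Column 4: 40 + 24 + 60 + 12 = 136.
Main diagonal: 32 + 28 + 64 + 12 = 136.
Anti-diagonal: 40 + 36 + 8 + 52 = 136.
All lines sum to 136.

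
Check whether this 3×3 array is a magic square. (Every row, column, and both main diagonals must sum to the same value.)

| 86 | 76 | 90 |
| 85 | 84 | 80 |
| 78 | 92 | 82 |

No — column 1 sums to 249 but column 2 sums to 252.

Row 1: 86 + 76 + 90 = 252.
Row 2: 85 + 84 + 80 = 249.
Row 3: 78 + 92 + 82 = 252.
Column 1: 86 + 85 + 78 = 249.
Column 2: 76 + 84 + 92 = 252.
Column 3: 90 + 80 + 82 = 252.
Main diagonal: 86 + 84 + 82 = 252.
Anti-diagonal: 90 + 84 + 78 = 252.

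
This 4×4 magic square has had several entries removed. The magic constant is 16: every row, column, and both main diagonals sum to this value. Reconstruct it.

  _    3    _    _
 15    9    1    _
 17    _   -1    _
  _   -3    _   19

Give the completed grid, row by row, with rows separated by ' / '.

Row 2: 15 + 9 + 1 + ? = 16, so (2,4) = -9.
Column 2 must total 16; the given cells sum to 9, so (3,2) = 7.
Main diagonal must total 16; the given cells sum to 27, so (1,1) = -11.
Row 3 needs 16; the known cells sum to 23, so (3,4) = -7.
Column 1 must total 16; the given cells sum to 21, so (4,1) = -5.
Using column 4: -9 + (-7) + 19 + ? → (1,4) = 16 − 3 = 13.
Using row 1: -11 + 3 + 13 + ? → (1,3) = 16 − 5 = 11.
Row 4: -5 + (-3) + 19 + ? = 16, so (4,3) = 5.

-11 3 11 13 / 15 9 1 -9 / 17 7 -1 -7 / -5 -3 5 19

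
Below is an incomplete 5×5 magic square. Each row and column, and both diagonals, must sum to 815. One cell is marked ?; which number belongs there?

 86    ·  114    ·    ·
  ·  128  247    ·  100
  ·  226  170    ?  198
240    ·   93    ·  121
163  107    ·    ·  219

Column 3 must total 815; the given cells sum to 624, so (5,3) = 191.
Using column 5: 100 + 198 + 121 + 219 + ? → (1,5) = 815 − 638 = 177.
The remaining cell in main diagonal is (4,4) = 815 − 603 = 212.
Row 4: 240 + 93 + 212 + 121 + ? = 815, so (4,2) = 149.
From row 5, 815 − (163 + 107 + 191 + 219) gives (5,4) = 135.
From column 2, 815 − (128 + 226 + 149 + 107) gives (1,2) = 205.
Anti-diagonal needs 815; the known cells sum to 659, so (2,4) = 156.
Row 1 needs 815; the known cells sum to 582, so (1,4) = 233.
Row 2 needs 815; the known cells sum to 631, so (2,1) = 184.
Column 1: 86 + 184 + 240 + 163 + ? = 815, so (3,1) = 142.
Column 4 needs 815; the known cells sum to 736, so (3,4) = 79.

79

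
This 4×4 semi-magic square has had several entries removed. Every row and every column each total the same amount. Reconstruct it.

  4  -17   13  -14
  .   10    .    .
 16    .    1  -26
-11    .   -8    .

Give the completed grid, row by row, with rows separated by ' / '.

4 -17 13 -14 / -23 10 -20 19 / 16 -5 1 -26 / -11 -2 -8 7

Row 1 is already complete: 4 + -17 + 13 + -14 = -14, so that is the magic constant.
From row 3, -14 − (16 + 1 + (-26)) gives (3,2) = -5.
The remaining cell in column 1 is (2,1) = -14 − 9 = -23.
Column 2: -17 + 10 + (-5) + ? = -14, so (4,2) = -2.
Using column 3: 13 + 1 + (-8) + ? → (2,3) = -14 − 6 = -20.
Using row 2: -23 + 10 + (-20) + ? → (2,4) = -14 − (-33) = 19.
Row 4 must total -14; the given cells sum to -21, so (4,4) = 7.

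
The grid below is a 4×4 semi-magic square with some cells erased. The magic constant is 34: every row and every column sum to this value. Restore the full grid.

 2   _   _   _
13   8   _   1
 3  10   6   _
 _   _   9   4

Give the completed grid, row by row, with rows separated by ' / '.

Row 2 needs 34; the known cells sum to 22, so (2,3) = 12.
The remaining cell in row 3 is (3,4) = 34 − 19 = 15.
The remaining cell in column 1 is (4,1) = 34 − 18 = 16.
Column 3 needs 34; the known cells sum to 27, so (1,3) = 7.
The remaining cell in column 4 is (1,4) = 34 − 20 = 14.
Row 1: 2 + 7 + 14 + ? = 34, so (1,2) = 11.
Row 4: 16 + 9 + 4 + ? = 34, so (4,2) = 5.

2 11 7 14 / 13 8 12 1 / 3 10 6 15 / 16 5 9 4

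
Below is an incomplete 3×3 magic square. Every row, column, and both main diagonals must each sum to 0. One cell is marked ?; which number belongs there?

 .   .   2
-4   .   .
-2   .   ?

Column 1: -4 + (-2) + ? = 0, so (1,1) = 6.
Using anti-diagonal: 2 + (-2) + ? → (2,2) = 0 − 0 = 0.
From row 1, 0 − (6 + 2) gives (1,2) = -8.
The remaining cell in row 2 is (2,3) = 0 − (-4) = 4.
The remaining cell in column 2 is (3,2) = 0 − (-8) = 8.
The remaining cell in column 3 is (3,3) = 0 − 6 = -6.

-6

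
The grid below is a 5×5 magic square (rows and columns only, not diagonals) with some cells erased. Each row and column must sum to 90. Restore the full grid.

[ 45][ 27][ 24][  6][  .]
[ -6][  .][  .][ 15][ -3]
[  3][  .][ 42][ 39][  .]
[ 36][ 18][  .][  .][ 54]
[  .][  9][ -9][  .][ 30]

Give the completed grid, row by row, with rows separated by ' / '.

The remaining cell in row 1 is (1,5) = 90 − 102 = -12.
Column 1: 45 + (-6) + 3 + 36 + ? = 90, so (5,1) = 12.
Using column 5: -12 + (-3) + 54 + 30 + ? → (3,5) = 90 − 69 = 21.
Row 3 needs 90; the known cells sum to 105, so (3,2) = -15.
Row 5 must total 90; the given cells sum to 42, so (5,4) = 48.
From column 2, 90 − (27 + (-15) + 18 + 9) gives (2,2) = 51.
Column 4: 6 + 15 + 39 + 48 + ? = 90, so (4,4) = -18.
Using row 2: -6 + 51 + 15 + (-3) + ? → (2,3) = 90 − 57 = 33.
From row 4, 90 − (36 + 18 + (-18) + 54) gives (4,3) = 0.

45 27 24 6 -12 / -6 51 33 15 -3 / 3 -15 42 39 21 / 36 18 0 -18 54 / 12 9 -9 48 30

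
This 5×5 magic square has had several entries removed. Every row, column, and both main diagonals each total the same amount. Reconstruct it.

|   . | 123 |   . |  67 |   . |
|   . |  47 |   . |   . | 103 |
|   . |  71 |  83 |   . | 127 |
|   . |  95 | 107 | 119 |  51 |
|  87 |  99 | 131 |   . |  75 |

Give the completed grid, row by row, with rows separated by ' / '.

Column 2 is already complete: 123 + 47 + 71 + 95 + 99 = 435, so that is the magic constant.
Row 4: 95 + 107 + 119 + 51 + ? = 435, so (4,1) = 63.
The remaining cell in row 5 is (5,4) = 435 − 392 = 43.
The remaining cell in column 5 is (1,5) = 435 − 356 = 79.
Main diagonal needs 435; the known cells sum to 324, so (1,1) = 111.
Anti-diagonal needs 435; the known cells sum to 344, so (2,4) = 91.
Row 1 must total 435; the given cells sum to 380, so (1,3) = 55.
From column 3, 435 − (55 + 83 + 107 + 131) gives (2,3) = 59.
From column 4, 435 − (67 + 91 + 119 + 43) gives (3,4) = 115.
The remaining cell in row 2 is (2,1) = 435 − 300 = 135.
Row 3 must total 435; the given cells sum to 396, so (3,1) = 39.

111 123 55 67 79 / 135 47 59 91 103 / 39 71 83 115 127 / 63 95 107 119 51 / 87 99 131 43 75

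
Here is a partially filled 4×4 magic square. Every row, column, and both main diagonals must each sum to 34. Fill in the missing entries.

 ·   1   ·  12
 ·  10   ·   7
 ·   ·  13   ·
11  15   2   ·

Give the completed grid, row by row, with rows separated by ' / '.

Row 4 must total 34; the given cells sum to 28, so (4,4) = 6.
Using column 2: 1 + 10 + 15 + ? → (3,2) = 34 − 26 = 8.
Column 4 needs 34; the known cells sum to 25, so (3,4) = 9.
Main diagonal needs 34; the known cells sum to 29, so (1,1) = 5.
Using anti-diagonal: 12 + 8 + 11 + ? → (2,3) = 34 − 31 = 3.
The remaining cell in row 1 is (1,3) = 34 − 18 = 16.
Row 2: 10 + 3 + 7 + ? = 34, so (2,1) = 14.
From row 3, 34 − (8 + 13 + 9) gives (3,1) = 4.

5 1 16 12 / 14 10 3 7 / 4 8 13 9 / 11 15 2 6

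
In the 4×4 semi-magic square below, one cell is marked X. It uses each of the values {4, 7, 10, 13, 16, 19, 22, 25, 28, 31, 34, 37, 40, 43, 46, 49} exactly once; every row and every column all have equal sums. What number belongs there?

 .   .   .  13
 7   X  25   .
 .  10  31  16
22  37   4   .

The 16 entries sum to 424, so each line sums to 424/4 = 106.
The remaining cell in row 3 is (3,1) = 106 − 57 = 49.
Using row 4: 22 + 37 + 4 + ? → (4,4) = 106 − 63 = 43.
Column 1: 7 + 49 + 22 + ? = 106, so (1,1) = 28.
Column 3: 25 + 31 + 4 + ? = 106, so (1,3) = 46.
Using column 4: 13 + 16 + 43 + ? → (2,4) = 106 − 72 = 34.
Using row 1: 28 + 46 + 13 + ? → (1,2) = 106 − 87 = 19.
Row 2 needs 106; the known cells sum to 66, so (2,2) = 40.

40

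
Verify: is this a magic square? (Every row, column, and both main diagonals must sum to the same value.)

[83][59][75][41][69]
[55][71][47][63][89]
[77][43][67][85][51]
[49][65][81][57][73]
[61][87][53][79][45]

No — row 3 sums to 323 but row 2 sums to 325.

Row 1: 83 + 59 + 75 + 41 + 69 = 327.
Row 2: 55 + 71 + 47 + 63 + 89 = 325.
Row 3: 77 + 43 + 67 + 85 + 51 = 323.
Row 4: 49 + 65 + 81 + 57 + 73 = 325.
Row 5: 61 + 87 + 53 + 79 + 45 = 325.
Column 1: 83 + 55 + 77 + 49 + 61 = 325.
Column 2: 59 + 71 + 43 + 65 + 87 = 325.
Column 3: 75 + 47 + 67 + 81 + 53 = 323.
Column 4: 41 + 63 + 85 + 57 + 79 = 325.
Column 5: 69 + 89 + 51 + 73 + 45 = 327.
Main diagonal: 83 + 71 + 67 + 57 + 45 = 323.
Anti-diagonal: 69 + 63 + 67 + 65 + 61 = 325.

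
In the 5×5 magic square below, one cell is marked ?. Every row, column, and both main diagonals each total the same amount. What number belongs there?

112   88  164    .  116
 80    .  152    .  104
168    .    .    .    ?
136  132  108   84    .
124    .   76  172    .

Column 1 is complete and sums to 620; that is the magic constant.
Row 1 must total 620; the given cells sum to 480, so (1,4) = 140.
From row 4, 620 − (136 + 132 + 108 + 84) gives (4,5) = 160.
The remaining cell in column 3 is (3,3) = 620 − 500 = 120.
Using anti-diagonal: 116 + 120 + 132 + 124 + ? → (2,4) = 620 − 492 = 128.
The remaining cell in row 2 is (2,2) = 620 − 464 = 156.
The remaining cell in column 4 is (3,4) = 620 − 524 = 96.
Using main diagonal: 112 + 156 + 120 + 84 + ? → (5,5) = 620 − 472 = 148.
The remaining cell in row 5 is (5,2) = 620 − 520 = 100.
Using column 2: 88 + 156 + 132 + 100 + ? → (3,2) = 620 − 476 = 144.
Using column 5: 116 + 104 + 160 + 148 + ? → (3,5) = 620 − 528 = 92.

92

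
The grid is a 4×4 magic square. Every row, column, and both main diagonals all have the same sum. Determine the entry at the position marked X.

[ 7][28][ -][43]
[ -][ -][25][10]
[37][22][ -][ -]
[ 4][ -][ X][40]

19

Anti-diagonal is complete and sums to 94; that is the magic constant.
Row 1 needs 94; the known cells sum to 78, so (1,3) = 16.
The remaining cell in column 1 is (2,1) = 94 − 48 = 46.
Column 4 must total 94; the given cells sum to 93, so (3,4) = 1.
From row 2, 94 − (46 + 25 + 10) gives (2,2) = 13.
Row 3: 37 + 22 + 1 + ? = 94, so (3,3) = 34.
Column 2 needs 94; the known cells sum to 63, so (4,2) = 31.
Using column 3: 16 + 25 + 34 + ? → (4,3) = 94 − 75 = 19.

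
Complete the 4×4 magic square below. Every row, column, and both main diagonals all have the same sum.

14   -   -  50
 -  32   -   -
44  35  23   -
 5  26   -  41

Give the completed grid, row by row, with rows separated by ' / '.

14 17 29 50 / 47 32 20 11 / 44 35 23 8 / 5 26 38 41

Main diagonal is already complete: 14 + 32 + 23 + 41 = 110, so that is the magic constant.
The remaining cell in row 3 is (3,4) = 110 − 102 = 8.
Using row 4: 5 + 26 + 41 + ? → (4,3) = 110 − 72 = 38.
Using column 1: 14 + 44 + 5 + ? → (2,1) = 110 − 63 = 47.
Column 2: 32 + 35 + 26 + ? = 110, so (1,2) = 17.
Column 4 must total 110; the given cells sum to 99, so (2,4) = 11.
From anti-diagonal, 110 − (50 + 35 + 5) gives (2,3) = 20.
Row 1: 14 + 17 + 50 + ? = 110, so (1,3) = 29.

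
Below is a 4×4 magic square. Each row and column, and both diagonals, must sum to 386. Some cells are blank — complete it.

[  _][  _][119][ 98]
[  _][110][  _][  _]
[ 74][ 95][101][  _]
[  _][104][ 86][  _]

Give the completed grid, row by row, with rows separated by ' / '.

Row 3: 74 + 95 + 101 + ? = 386, so (3,4) = 116.
Column 2 must total 386; the given cells sum to 309, so (1,2) = 77.
The remaining cell in column 3 is (2,3) = 386 − 306 = 80.
The remaining cell in anti-diagonal is (4,1) = 386 − 273 = 113.
Using row 1: 77 + 119 + 98 + ? → (1,1) = 386 − 294 = 92.
Using row 4: 113 + 104 + 86 + ? → (4,4) = 386 − 303 = 83.
Using column 1: 92 + 74 + 113 + ? → (2,1) = 386 − 279 = 107.
The remaining cell in column 4 is (2,4) = 386 − 297 = 89.

92 77 119 98 / 107 110 80 89 / 74 95 101 116 / 113 104 86 83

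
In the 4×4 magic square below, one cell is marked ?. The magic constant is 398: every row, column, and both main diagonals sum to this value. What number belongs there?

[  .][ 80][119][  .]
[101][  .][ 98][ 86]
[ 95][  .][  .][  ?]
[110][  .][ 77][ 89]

116

Row 2 needs 398; the known cells sum to 285, so (2,2) = 113.
Row 4 must total 398; the given cells sum to 276, so (4,2) = 122.
From column 1, 398 − (101 + 95 + 110) gives (1,1) = 92.
From column 2, 398 − (80 + 113 + 122) gives (3,2) = 83.
Column 3 must total 398; the given cells sum to 294, so (3,3) = 104.
From anti-diagonal, 398 − (98 + 83 + 110) gives (1,4) = 107.
Using row 3: 95 + 83 + 104 + ? → (3,4) = 398 − 282 = 116.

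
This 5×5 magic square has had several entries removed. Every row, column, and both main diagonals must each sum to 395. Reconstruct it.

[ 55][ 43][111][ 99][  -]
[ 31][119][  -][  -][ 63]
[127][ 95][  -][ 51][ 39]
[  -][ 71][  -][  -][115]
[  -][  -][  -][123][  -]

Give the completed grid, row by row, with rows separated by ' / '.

55 43 111 99 87 / 31 119 107 75 63 / 127 95 83 51 39 / 103 71 59 47 115 / 79 67 35 123 91

Using row 1: 55 + 43 + 111 + 99 + ? → (1,5) = 395 − 308 = 87.
Row 3 needs 395; the known cells sum to 312, so (3,3) = 83.
Column 2: 43 + 119 + 95 + 71 + ? = 395, so (5,2) = 67.
Column 5: 87 + 63 + 39 + 115 + ? = 395, so (5,5) = 91.
Using main diagonal: 55 + 119 + 83 + 91 + ? → (4,4) = 395 − 348 = 47.
Using column 4: 99 + 51 + 47 + 123 + ? → (2,4) = 395 − 320 = 75.
From anti-diagonal, 395 − (87 + 75 + 83 + 71) gives (5,1) = 79.
From row 2, 395 − (31 + 119 + 75 + 63) gives (2,3) = 107.
From row 5, 395 − (79 + 67 + 123 + 91) gives (5,3) = 35.
Column 1 must total 395; the given cells sum to 292, so (4,1) = 103.
Column 3 must total 395; the given cells sum to 336, so (4,3) = 59.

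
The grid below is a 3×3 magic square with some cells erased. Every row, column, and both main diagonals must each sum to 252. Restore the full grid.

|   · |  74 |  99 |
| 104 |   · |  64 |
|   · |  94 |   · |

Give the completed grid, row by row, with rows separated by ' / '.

From row 1, 252 − (74 + 99) gives (1,1) = 79.
Row 2 must total 252; the given cells sum to 168, so (2,2) = 84.
Column 1 needs 252; the known cells sum to 183, so (3,1) = 69.
From column 3, 252 − (99 + 64) gives (3,3) = 89.

79 74 99 / 104 84 64 / 69 94 89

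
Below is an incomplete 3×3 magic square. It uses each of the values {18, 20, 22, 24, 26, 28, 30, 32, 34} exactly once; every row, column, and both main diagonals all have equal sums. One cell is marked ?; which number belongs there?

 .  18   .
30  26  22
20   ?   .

34

The 9 entries sum to 234, so each line sums to 234/3 = 78.
Column 1 must total 78; the given cells sum to 50, so (1,1) = 28.
Column 2 needs 78; the known cells sum to 44, so (3,2) = 34.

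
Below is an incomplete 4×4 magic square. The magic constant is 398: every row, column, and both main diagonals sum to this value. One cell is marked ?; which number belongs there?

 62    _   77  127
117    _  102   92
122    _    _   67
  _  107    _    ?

112

Row 1: 62 + 77 + 127 + ? = 398, so (1,2) = 132.
Row 2 needs 398; the known cells sum to 311, so (2,2) = 87.
The remaining cell in column 1 is (4,1) = 398 − 301 = 97.
The remaining cell in column 2 is (3,2) = 398 − 326 = 72.
Column 4 must total 398; the given cells sum to 286, so (4,4) = 112.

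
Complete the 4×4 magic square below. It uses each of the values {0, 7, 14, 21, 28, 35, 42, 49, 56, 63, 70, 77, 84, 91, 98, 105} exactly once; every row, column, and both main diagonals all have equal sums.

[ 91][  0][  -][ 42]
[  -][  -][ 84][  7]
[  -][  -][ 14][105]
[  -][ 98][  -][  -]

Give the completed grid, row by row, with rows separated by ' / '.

91 0 77 42 / 70 49 84 7 / 28 63 14 105 / 21 98 35 56

The 16 entries sum to 840, so each line sums to 840/4 = 210.
Row 1 needs 210; the known cells sum to 133, so (1,3) = 77.
Column 3 needs 210; the known cells sum to 175, so (4,3) = 35.
Column 4 must total 210; the given cells sum to 154, so (4,4) = 56.
Main diagonal needs 210; the known cells sum to 161, so (2,2) = 49.
Row 2 must total 210; the given cells sum to 140, so (2,1) = 70.
Row 4: 98 + 35 + 56 + ? = 210, so (4,1) = 21.
Column 1: 91 + 70 + 21 + ? = 210, so (3,1) = 28.
Column 2 needs 210; the known cells sum to 147, so (3,2) = 63.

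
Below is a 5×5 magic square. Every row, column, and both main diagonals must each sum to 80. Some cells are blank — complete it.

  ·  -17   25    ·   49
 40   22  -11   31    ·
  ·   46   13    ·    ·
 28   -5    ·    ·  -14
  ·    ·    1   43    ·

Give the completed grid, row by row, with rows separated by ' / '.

16 -17 25 7 49 / 40 22 -11 31 -2 / 4 46 13 -20 37 / 28 -5 52 19 -14 / -8 34 1 43 10

Using row 2: 40 + 22 + (-11) + 31 + ? → (2,5) = 80 − 82 = -2.
Column 2: -17 + 22 + 46 + (-5) + ? = 80, so (5,2) = 34.
Column 3 needs 80; the known cells sum to 28, so (4,3) = 52.
Anti-diagonal must total 80; the given cells sum to 88, so (5,1) = -8.
Row 4 must total 80; the given cells sum to 61, so (4,4) = 19.
From row 5, 80 − (-8 + 34 + 1 + 43) gives (5,5) = 10.
Column 5: 49 + (-2) + (-14) + 10 + ? = 80, so (3,5) = 37.
Using main diagonal: 22 + 13 + 19 + 10 + ? → (1,1) = 80 − 64 = 16.
From row 1, 80 − (16 + (-17) + 25 + 49) gives (1,4) = 7.
Column 1: 16 + 40 + 28 + (-8) + ? = 80, so (3,1) = 4.
The remaining cell in column 4 is (3,4) = 80 − 100 = -20.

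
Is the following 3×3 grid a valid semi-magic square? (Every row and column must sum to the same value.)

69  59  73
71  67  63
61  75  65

Row 1: 69 + 59 + 73 = 201.
Row 2: 71 + 67 + 63 = 201.
Row 3: 61 + 75 + 65 = 201.
Column 1: 69 + 71 + 61 = 201.
Column 2: 59 + 67 + 75 = 201.
Column 3: 73 + 63 + 65 = 201.
All lines sum to 201.

Yes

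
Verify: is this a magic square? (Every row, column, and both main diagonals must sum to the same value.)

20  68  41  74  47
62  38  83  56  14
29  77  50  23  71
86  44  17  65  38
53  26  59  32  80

Row 1: 20 + 68 + 41 + 74 + 47 = 250.
Row 2: 62 + 38 + 83 + 56 + 14 = 253.
Row 3: 29 + 77 + 50 + 23 + 71 = 250.
Row 4: 86 + 44 + 17 + 65 + 38 = 250.
Row 5: 53 + 26 + 59 + 32 + 80 = 250.
Column 1: 20 + 62 + 29 + 86 + 53 = 250.
Column 2: 68 + 38 + 77 + 44 + 26 = 253.
Column 3: 41 + 83 + 50 + 17 + 59 = 250.
Column 4: 74 + 56 + 23 + 65 + 32 = 250.
Column 5: 47 + 14 + 71 + 38 + 80 = 250.
Main diagonal: 20 + 38 + 50 + 65 + 80 = 253.
Anti-diagonal: 47 + 56 + 50 + 44 + 53 = 250.

No — row 2 sums to 253 but row 5 sums to 250.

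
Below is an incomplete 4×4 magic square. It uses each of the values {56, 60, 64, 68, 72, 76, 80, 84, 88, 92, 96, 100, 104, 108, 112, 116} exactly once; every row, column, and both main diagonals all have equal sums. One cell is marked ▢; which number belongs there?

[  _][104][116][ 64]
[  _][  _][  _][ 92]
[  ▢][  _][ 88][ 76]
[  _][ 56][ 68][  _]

80

The 16 entries sum to 1376, so each line sums to 1376/4 = 344.
Using row 1: 104 + 116 + 64 + ? → (1,1) = 344 − 284 = 60.
From column 3, 344 − (116 + 88 + 68) gives (2,3) = 72.
Column 4 must total 344; the given cells sum to 232, so (4,4) = 112.
Main diagonal needs 344; the known cells sum to 260, so (2,2) = 84.
Row 2 needs 344; the known cells sum to 248, so (2,1) = 96.
Row 4: 56 + 68 + 112 + ? = 344, so (4,1) = 108.
From column 1, 344 − (60 + 96 + 108) gives (3,1) = 80.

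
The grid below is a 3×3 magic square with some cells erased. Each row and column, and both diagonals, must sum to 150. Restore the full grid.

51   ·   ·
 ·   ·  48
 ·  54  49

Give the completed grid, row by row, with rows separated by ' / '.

51 46 53 / 52 50 48 / 47 54 49

Row 3 must total 150; the given cells sum to 103, so (3,1) = 47.
Column 1 needs 150; the known cells sum to 98, so (2,1) = 52.
From column 3, 150 − (48 + 49) gives (1,3) = 53.
Using main diagonal: 51 + 49 + ? → (2,2) = 150 − 100 = 50.
The remaining cell in row 1 is (1,2) = 150 − 104 = 46.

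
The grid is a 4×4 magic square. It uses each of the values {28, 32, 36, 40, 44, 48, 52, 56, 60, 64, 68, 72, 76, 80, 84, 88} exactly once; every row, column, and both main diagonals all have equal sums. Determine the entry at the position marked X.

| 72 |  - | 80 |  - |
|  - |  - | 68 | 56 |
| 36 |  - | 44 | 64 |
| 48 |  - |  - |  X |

84

The 16 entries sum to 928, so each line sums to 928/4 = 232.
Row 3 needs 232; the known cells sum to 144, so (3,2) = 88.
Column 1: 72 + 36 + 48 + ? = 232, so (2,1) = 76.
Column 3 needs 232; the known cells sum to 192, so (4,3) = 40.
From anti-diagonal, 232 − (68 + 88 + 48) gives (1,4) = 28.
From row 1, 232 − (72 + 80 + 28) gives (1,2) = 52.
Using row 2: 76 + 68 + 56 + ? → (2,2) = 232 − 200 = 32.
Using column 2: 52 + 32 + 88 + ? → (4,2) = 232 − 172 = 60.
Column 4: 28 + 56 + 64 + ? = 232, so (4,4) = 84.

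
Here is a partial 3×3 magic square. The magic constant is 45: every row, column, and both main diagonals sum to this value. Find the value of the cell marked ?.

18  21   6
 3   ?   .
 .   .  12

Column 1: 18 + 3 + ? = 45, so (3,1) = 24.
Column 3 needs 45; the known cells sum to 18, so (2,3) = 27.
From main diagonal, 45 − (18 + 12) gives (2,2) = 15.

15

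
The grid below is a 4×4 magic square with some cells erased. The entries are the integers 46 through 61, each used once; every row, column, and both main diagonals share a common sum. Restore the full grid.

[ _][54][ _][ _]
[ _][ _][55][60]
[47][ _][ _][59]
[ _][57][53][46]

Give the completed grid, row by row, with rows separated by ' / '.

61 54 50 49 / 48 51 55 60 / 47 52 56 59 / 58 57 53 46

The entries are 46 through 61, which sum to 856, so each line sums to 856/4 = 214.
The remaining cell in row 4 is (4,1) = 214 − 156 = 58.
Column 4: 60 + 59 + 46 + ? = 214, so (1,4) = 49.
From anti-diagonal, 214 − (49 + 55 + 58) gives (3,2) = 52.
From row 3, 214 − (47 + 52 + 59) gives (3,3) = 56.
Column 2: 54 + 52 + 57 + ? = 214, so (2,2) = 51.
Column 3 needs 214; the known cells sum to 164, so (1,3) = 50.
From main diagonal, 214 − (51 + 56 + 46) gives (1,1) = 61.
Using row 2: 51 + 55 + 60 + ? → (2,1) = 214 − 166 = 48.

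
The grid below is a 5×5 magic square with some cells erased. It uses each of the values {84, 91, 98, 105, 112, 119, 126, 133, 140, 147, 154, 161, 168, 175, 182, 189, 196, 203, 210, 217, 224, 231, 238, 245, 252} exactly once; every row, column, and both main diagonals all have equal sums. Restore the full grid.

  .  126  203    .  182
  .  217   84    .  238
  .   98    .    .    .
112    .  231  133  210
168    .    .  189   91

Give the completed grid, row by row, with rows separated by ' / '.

The 25 entries sum to 4200, so each line sums to 4200/5 = 840.
The remaining cell in row 4 is (4,2) = 840 − 686 = 154.
Using column 2: 126 + 217 + 98 + 154 + ? → (5,2) = 840 − 595 = 245.
From column 5, 840 − (182 + 238 + 210 + 91) gives (3,5) = 119.
Using row 5: 168 + 245 + 189 + 91 + ? → (5,3) = 840 − 693 = 147.
The remaining cell in column 3 is (3,3) = 840 − 665 = 175.
Main diagonal must total 840; the given cells sum to 616, so (1,1) = 224.
From anti-diagonal, 840 − (182 + 175 + 154 + 168) gives (2,4) = 161.
From row 1, 840 − (224 + 126 + 203 + 182) gives (1,4) = 105.
The remaining cell in row 2 is (2,1) = 840 − 700 = 140.
Using column 1: 224 + 140 + 112 + 168 + ? → (3,1) = 840 − 644 = 196.
Column 4 needs 840; the known cells sum to 588, so (3,4) = 252.

224 126 203 105 182 / 140 217 84 161 238 / 196 98 175 252 119 / 112 154 231 133 210 / 168 245 147 189 91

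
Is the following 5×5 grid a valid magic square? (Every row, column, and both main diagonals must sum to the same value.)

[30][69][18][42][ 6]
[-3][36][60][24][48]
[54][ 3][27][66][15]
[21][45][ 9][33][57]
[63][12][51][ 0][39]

Yes

Row 1: 30 + 69 + 18 + 42 + 6 = 165.
Row 2: -3 + 36 + 60 + 24 + 48 = 165.
Row 3: 54 + 3 + 27 + 66 + 15 = 165.
Row 4: 21 + 45 + 9 + 33 + 57 = 165.
Row 5: 63 + 12 + 51 + 0 + 39 = 165.
Column 1: 30 + (-3) + 54 + 21 + 63 = 165.
Column 2: 69 + 36 + 3 + 45 + 12 = 165.
Column 3: 18 + 60 + 27 + 9 + 51 = 165.
Column 4: 42 + 24 + 66 + 33 + 0 = 165.
Column 5: 6 + 48 + 15 + 57 + 39 = 165.
Main diagonal: 30 + 36 + 27 + 33 + 39 = 165.
Anti-diagonal: 6 + 24 + 27 + 45 + 63 = 165.
All lines sum to 165.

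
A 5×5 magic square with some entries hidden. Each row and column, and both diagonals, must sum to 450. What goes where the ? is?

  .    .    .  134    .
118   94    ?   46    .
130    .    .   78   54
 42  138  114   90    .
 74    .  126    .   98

70

Row 4 must total 450; the given cells sum to 384, so (4,5) = 66.
Column 1: 118 + 130 + 42 + 74 + ? = 450, so (1,1) = 86.
Column 4 must total 450; the given cells sum to 348, so (5,4) = 102.
The remaining cell in main diagonal is (3,3) = 450 − 368 = 82.
Using anti-diagonal: 46 + 82 + 138 + 74 + ? → (1,5) = 450 − 340 = 110.
Row 3: 130 + 82 + 78 + 54 + ? = 450, so (3,2) = 106.
From row 5, 450 − (74 + 126 + 102 + 98) gives (5,2) = 50.
Using column 2: 94 + 106 + 138 + 50 + ? → (1,2) = 450 − 388 = 62.
Column 5 must total 450; the given cells sum to 328, so (2,5) = 122.
The remaining cell in row 1 is (1,3) = 450 − 392 = 58.
Row 2 must total 450; the given cells sum to 380, so (2,3) = 70.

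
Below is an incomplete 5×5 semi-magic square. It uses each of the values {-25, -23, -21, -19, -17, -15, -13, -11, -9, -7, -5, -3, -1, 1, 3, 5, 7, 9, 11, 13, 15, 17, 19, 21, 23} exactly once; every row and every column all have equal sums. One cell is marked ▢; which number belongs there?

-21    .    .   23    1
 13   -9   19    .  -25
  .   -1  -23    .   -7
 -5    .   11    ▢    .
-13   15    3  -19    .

The 25 entries sum to -25, so each line sums to -25/5 = -5.
Using row 2: 13 + (-9) + 19 + (-25) + ? → (2,4) = -5 − (-2) = -3.
The remaining cell in row 5 is (5,5) = -5 − (-14) = 9.
Column 1 needs -5; the known cells sum to -26, so (3,1) = 21.
The remaining cell in column 3 is (1,3) = -5 − 10 = -15.
From column 5, -5 − (1 + (-25) + (-7) + 9) gives (4,5) = 17.
The remaining cell in row 1 is (1,2) = -5 − (-12) = 7.
Row 3 needs -5; the known cells sum to -10, so (3,4) = 5.
Column 2 needs -5; the known cells sum to 12, so (4,2) = -17.
Column 4: 23 + (-3) + 5 + (-19) + ? = -5, so (4,4) = -11.

-11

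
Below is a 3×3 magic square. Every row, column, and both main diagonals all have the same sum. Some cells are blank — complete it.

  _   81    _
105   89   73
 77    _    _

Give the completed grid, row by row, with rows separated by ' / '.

Row 2 is already complete: 105 + 89 + 73 = 267, so that is the magic constant.
Column 1: 105 + 77 + ? = 267, so (1,1) = 85.
Column 2: 81 + 89 + ? = 267, so (3,2) = 97.
Using main diagonal: 85 + 89 + ? → (3,3) = 267 − 174 = 93.
Anti-diagonal: 89 + 77 + ? = 267, so (1,3) = 101.

85 81 101 / 105 89 73 / 77 97 93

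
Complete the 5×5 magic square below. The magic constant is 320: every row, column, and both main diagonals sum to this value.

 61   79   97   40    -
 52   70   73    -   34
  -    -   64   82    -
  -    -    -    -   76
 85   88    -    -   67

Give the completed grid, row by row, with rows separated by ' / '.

From row 1, 320 − (61 + 79 + 97 + 40) gives (1,5) = 43.
The remaining cell in row 2 is (2,4) = 320 − 229 = 91.
Using column 5: 43 + 34 + 76 + 67 + ? → (3,5) = 320 − 220 = 100.
From main diagonal, 320 − (61 + 70 + 64 + 67) gives (4,4) = 58.
Anti-diagonal: 43 + 91 + 64 + 85 + ? = 320, so (4,2) = 37.
The remaining cell in column 2 is (3,2) = 320 − 274 = 46.
The remaining cell in column 4 is (5,4) = 320 − 271 = 49.
From row 3, 320 − (46 + 64 + 82 + 100) gives (3,1) = 28.
Row 5: 85 + 88 + 49 + 67 + ? = 320, so (5,3) = 31.
The remaining cell in column 1 is (4,1) = 320 − 226 = 94.
From column 3, 320 − (97 + 73 + 64 + 31) gives (4,3) = 55.

61 79 97 40 43 / 52 70 73 91 34 / 28 46 64 82 100 / 94 37 55 58 76 / 85 88 31 49 67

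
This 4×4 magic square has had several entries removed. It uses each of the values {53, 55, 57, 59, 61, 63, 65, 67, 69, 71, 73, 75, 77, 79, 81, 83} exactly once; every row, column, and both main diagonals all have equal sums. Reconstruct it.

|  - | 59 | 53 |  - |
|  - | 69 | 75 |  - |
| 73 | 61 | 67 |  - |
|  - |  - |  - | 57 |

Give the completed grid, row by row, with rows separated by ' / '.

The 16 entries sum to 1088, so each line sums to 1088/4 = 272.
The remaining cell in row 3 is (3,4) = 272 − 201 = 71.
The remaining cell in column 2 is (4,2) = 272 − 189 = 83.
From column 3, 272 − (53 + 75 + 67) gives (4,3) = 77.
The remaining cell in main diagonal is (1,1) = 272 − 193 = 79.
Row 1 must total 272; the given cells sum to 191, so (1,4) = 81.
Row 4: 83 + 77 + 57 + ? = 272, so (4,1) = 55.
The remaining cell in column 1 is (2,1) = 272 − 207 = 65.
Column 4 must total 272; the given cells sum to 209, so (2,4) = 63.

79 59 53 81 / 65 69 75 63 / 73 61 67 71 / 55 83 77 57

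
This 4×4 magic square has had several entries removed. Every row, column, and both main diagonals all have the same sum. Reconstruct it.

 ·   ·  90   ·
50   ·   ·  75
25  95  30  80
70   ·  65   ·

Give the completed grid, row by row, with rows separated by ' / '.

Row 3 is already complete: 25 + 95 + 30 + 80 = 230, so that is the magic constant.
Using column 1: 50 + 25 + 70 + ? → (1,1) = 230 − 145 = 85.
Column 3 needs 230; the known cells sum to 185, so (2,3) = 45.
Anti-diagonal needs 230; the known cells sum to 210, so (1,4) = 20.
Row 1 needs 230; the known cells sum to 195, so (1,2) = 35.
From row 2, 230 − (50 + 45 + 75) gives (2,2) = 60.
Column 2: 35 + 60 + 95 + ? = 230, so (4,2) = 40.
The remaining cell in column 4 is (4,4) = 230 − 175 = 55.

85 35 90 20 / 50 60 45 75 / 25 95 30 80 / 70 40 65 55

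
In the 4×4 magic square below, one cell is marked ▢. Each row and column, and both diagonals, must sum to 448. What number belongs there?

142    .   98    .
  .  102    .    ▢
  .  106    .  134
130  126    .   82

Row 4: 130 + 126 + 82 + ? = 448, so (4,3) = 110.
Column 2 needs 448; the known cells sum to 334, so (1,2) = 114.
The remaining cell in main diagonal is (3,3) = 448 − 326 = 122.
Using row 1: 142 + 114 + 98 + ? → (1,4) = 448 − 354 = 94.
Row 3: 106 + 122 + 134 + ? = 448, so (3,1) = 86.
Column 1 must total 448; the given cells sum to 358, so (2,1) = 90.
Column 3 must total 448; the given cells sum to 330, so (2,3) = 118.
Using column 4: 94 + 134 + 82 + ? → (2,4) = 448 − 310 = 138.

138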